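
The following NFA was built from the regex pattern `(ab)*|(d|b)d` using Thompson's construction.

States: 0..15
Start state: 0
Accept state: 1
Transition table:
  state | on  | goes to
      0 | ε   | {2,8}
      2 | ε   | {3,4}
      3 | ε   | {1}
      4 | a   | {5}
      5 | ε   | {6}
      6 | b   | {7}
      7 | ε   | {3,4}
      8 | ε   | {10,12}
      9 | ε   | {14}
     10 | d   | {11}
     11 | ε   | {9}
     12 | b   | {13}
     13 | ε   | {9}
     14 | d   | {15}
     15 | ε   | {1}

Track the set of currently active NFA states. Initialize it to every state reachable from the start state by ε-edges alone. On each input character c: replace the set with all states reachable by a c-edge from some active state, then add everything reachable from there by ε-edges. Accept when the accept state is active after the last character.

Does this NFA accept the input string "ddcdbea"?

Answer: REJECT

Trace:
initial (ε-close {0}): {0,1,2,3,4,8,10,12}
'd' @ 1: {9,11,14}
'd' @ 2: {1,15}  (accept∈set)
'c' @ 3: {}  — state set empty
rest 'dbea' ignored (set empty)
after full input: {}  (accept=1 not in)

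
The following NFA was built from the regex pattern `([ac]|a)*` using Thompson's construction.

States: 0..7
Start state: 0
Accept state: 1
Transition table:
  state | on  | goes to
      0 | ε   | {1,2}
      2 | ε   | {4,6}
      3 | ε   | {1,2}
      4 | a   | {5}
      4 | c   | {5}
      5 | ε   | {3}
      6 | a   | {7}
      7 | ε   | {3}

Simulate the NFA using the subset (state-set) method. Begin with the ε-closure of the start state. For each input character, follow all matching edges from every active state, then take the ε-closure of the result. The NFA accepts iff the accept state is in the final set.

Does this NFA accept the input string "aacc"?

Answer: ACCEPT

Trace:
start: ε-closure({0}) = {0,1,2,4,6}
'a' @ 1: {1,2,3,4,5,6,7}  ✓accept
'a' @ 2: {1,2,3,4,5,6,7}  ✓accept
'c' @ 3: {1,2,3,4,5,6}  ✓accept
'c' @ 4: {1,2,3,4,5,6}  ✓accept
after full input: {1,2,3,4,5,6}  (accept=1 in)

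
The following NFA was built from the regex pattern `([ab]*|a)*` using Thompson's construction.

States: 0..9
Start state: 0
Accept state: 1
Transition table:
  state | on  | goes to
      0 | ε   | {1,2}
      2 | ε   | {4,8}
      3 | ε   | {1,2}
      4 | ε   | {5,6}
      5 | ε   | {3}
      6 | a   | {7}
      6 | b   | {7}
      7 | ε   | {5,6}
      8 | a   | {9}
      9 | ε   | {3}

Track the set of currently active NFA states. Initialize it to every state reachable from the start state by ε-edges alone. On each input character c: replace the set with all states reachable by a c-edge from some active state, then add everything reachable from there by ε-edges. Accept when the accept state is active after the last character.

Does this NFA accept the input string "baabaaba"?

initial (ε-close {0}): {0,1,2,3,4,5,6,8}
'b' @ 1: {1,2,3,4,5,6,7,8}  [accepting]
'a' @ 2: {1,2,3,4,5,6,7,8,9}  [accepting]
'a' @ 3: {1,2,3,4,5,6,7,8,9}  [accepting]
'b' @ 4: {1,2,3,4,5,6,7,8}  [accepting]
'a' @ 5: {1,2,3,4,5,6,7,8,9}  [accepting]
'a' @ 6: {1,2,3,4,5,6,7,8,9}  [accepting]
'b' @ 7: {1,2,3,4,5,6,7,8}  [accepting]
'a' @ 8: {1,2,3,4,5,6,7,8,9}  [accepting]
after full input: {1,2,3,4,5,6,7,8,9}  (accept=1 in)

Answer: ACCEPT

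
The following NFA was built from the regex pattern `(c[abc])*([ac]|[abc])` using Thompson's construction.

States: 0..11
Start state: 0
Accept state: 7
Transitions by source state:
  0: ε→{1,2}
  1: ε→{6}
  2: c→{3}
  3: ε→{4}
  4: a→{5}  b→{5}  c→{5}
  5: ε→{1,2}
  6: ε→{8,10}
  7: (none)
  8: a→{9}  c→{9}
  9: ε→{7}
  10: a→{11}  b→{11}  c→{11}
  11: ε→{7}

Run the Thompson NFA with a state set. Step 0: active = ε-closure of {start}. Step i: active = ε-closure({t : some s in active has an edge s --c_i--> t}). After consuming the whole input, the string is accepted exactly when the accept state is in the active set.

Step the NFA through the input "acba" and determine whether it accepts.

Answer: REJECT

Derivation:
S₀ = ε-closure({0}) = {0,1,2,6,8,10}
'a' @ 1: {7,9,11}  (accept∈set)
'c' @ 2: {}  — state set empty
rest 'ba' ignored (set empty)
final: {}; accept 7 not in set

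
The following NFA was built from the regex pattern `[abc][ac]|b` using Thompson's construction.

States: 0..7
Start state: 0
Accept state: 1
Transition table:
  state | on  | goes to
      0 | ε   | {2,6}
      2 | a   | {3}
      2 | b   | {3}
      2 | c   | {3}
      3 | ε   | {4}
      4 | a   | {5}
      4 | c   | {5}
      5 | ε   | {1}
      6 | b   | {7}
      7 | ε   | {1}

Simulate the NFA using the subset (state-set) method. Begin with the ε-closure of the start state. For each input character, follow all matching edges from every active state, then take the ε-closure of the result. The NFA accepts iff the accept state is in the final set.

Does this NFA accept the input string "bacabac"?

initial (ε-close {0}): {0,2,6}
'b' @ 1: {1,3,4,7}  ✓accept
'a' @ 2: {1,5}  ✓accept
'c' @ 3: {}  — dead — no transitions
rest 'abac' ignored (set empty)
end set {} — state 1 not in

Answer: REJECT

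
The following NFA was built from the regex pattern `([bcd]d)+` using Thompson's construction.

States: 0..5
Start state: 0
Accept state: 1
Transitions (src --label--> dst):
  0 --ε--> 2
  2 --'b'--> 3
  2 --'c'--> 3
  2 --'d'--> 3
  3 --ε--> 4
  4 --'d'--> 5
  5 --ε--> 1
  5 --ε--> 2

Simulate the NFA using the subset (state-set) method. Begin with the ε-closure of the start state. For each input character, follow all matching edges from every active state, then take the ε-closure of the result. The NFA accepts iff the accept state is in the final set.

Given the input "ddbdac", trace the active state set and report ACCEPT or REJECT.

S₀ = ε-closure({0}) = {0,2}
'd' @ 1: {3,4}
'd' @ 2: {1,2,5}  ✓accept
'b' @ 3: {3,4}
'd' @ 4: {1,2,5}  ✓accept
'a' @ 5: {}  — dead — no transitions
rest 'c' ignored (set empty)
after full input: {}  (accept=1 not in)

Answer: REJECT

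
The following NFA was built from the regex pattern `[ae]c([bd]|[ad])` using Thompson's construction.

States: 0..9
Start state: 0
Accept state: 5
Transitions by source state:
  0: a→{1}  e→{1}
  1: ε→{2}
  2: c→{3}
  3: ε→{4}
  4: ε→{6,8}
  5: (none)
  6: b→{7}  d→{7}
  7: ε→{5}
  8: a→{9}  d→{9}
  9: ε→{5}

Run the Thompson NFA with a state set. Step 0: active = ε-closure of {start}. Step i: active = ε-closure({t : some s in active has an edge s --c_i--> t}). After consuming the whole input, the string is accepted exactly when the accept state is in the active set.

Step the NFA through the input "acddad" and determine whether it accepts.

Answer: REJECT

Steps:
S₀ = ε-closure({0}) = {0}
'a' @ 1: {1,2}
'c' @ 2: {3,4,6,8}
'd' @ 3: {5,7,9}  [accepting]
'd' @ 4: {}  — state set empty
rest 'ad' ignored (set empty)
after full input: {}  (accept=5 not in)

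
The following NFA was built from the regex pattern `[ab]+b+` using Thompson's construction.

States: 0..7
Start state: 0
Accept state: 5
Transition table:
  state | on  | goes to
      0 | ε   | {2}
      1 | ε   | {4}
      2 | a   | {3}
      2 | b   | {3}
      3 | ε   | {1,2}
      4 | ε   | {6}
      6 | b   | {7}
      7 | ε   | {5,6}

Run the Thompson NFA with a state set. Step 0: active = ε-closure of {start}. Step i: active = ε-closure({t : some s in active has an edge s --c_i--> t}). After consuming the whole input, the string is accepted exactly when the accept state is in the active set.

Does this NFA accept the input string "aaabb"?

Answer: ACCEPT

Derivation:
initial (ε-close {0}): {0,2}
'a' @ 1: {1,2,3,4,6}
'a' @ 2: {1,2,3,4,6}
'a' @ 3: {1,2,3,4,6}
'b' @ 4: {1,2,3,4,5,6,7}  ✓accept
'b' @ 5: {1,2,3,4,5,6,7}  ✓accept
end set {1,2,3,4,5,6,7} — state 5 in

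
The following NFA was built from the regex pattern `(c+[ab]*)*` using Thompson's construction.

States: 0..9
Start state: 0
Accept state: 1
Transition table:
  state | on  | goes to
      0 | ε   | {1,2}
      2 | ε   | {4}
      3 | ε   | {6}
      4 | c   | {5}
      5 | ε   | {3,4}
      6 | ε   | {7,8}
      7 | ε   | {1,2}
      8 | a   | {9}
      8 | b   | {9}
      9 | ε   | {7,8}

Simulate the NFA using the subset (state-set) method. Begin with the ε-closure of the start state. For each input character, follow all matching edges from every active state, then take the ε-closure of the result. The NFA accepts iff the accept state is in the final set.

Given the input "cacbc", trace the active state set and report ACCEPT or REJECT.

Answer: ACCEPT

Derivation:
initial (ε-close {0}): {0,1,2,4}
'c' @ 1: {1,2,3,4,5,6,7,8}  (accept∈set)
'a' @ 2: {1,2,4,7,8,9}  (accept∈set)
'c' @ 3: {1,2,3,4,5,6,7,8}  (accept∈set)
'b' @ 4: {1,2,4,7,8,9}  (accept∈set)
'c' @ 5: {1,2,3,4,5,6,7,8}  (accept∈set)
end set {1,2,3,4,5,6,7,8} — state 1 in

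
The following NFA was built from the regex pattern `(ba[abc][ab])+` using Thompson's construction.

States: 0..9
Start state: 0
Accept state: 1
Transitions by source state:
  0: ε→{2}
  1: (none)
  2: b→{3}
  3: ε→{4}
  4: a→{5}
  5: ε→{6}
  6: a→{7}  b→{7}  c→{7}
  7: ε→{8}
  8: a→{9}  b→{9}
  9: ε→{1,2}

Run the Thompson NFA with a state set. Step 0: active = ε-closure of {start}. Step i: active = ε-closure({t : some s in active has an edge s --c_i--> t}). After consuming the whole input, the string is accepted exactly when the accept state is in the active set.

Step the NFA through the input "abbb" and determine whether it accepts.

initial (ε-close {0}): {0,2}
'a' @ 1: {}  — state set empty
rest 'bbb' ignored (set empty)
end set {} — state 1 not in

Answer: REJECT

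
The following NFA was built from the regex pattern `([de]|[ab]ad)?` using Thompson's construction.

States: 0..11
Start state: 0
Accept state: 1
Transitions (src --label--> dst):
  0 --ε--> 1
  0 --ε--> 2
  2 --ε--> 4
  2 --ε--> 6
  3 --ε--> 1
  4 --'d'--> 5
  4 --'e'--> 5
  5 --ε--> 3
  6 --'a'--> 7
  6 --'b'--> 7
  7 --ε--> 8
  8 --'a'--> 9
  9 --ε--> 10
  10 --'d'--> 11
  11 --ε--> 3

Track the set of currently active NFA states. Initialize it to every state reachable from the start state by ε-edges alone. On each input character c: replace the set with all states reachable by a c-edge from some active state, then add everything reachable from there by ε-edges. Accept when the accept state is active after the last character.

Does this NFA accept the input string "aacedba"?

initial (ε-close {0}): {0,1,2,4,6}
'a' @ 1: {7,8}
'a' @ 2: {9,10}
'c' @ 3: {}  — state set empty
rest 'edba' ignored (set empty)
after full input: {}  (accept=1 not in)

Answer: REJECT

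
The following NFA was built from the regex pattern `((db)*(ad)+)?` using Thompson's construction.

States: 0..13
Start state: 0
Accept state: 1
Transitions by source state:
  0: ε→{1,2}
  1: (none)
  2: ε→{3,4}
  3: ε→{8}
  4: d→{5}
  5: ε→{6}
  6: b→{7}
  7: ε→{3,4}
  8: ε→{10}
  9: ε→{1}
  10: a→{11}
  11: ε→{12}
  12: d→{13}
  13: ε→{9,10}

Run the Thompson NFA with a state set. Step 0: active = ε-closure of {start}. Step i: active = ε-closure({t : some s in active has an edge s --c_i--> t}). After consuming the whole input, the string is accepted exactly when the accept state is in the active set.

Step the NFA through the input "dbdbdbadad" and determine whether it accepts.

S₀ = ε-closure({0}) = {0,1,2,3,4,8,10}
'd' @ 1: {5,6}
'b' @ 2: {3,4,7,8,10}
'd' @ 3: {5,6}
'b' @ 4: {3,4,7,8,10}
'd' @ 5: {5,6}
'b' @ 6: {3,4,7,8,10}
'a' @ 7: {11,12}
'd' @ 8: {1,9,10,13}  (accept∈set)
'a' @ 9: {11,12}
'd' @ 10: {1,9,10,13}  (accept∈set)
end set {1,9,10,13} — state 1 in

Answer: ACCEPT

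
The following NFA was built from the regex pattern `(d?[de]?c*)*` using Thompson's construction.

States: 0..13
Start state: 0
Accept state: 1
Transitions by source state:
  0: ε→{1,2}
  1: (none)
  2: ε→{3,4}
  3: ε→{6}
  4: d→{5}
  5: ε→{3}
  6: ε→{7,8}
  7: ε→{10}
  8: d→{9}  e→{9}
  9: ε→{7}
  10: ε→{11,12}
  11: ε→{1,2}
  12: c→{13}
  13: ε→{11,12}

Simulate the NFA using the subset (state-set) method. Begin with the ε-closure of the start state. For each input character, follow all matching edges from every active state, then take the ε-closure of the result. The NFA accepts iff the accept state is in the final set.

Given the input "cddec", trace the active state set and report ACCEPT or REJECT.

initial (ε-close {0}): {0,1,2,3,4,6,7,8,10,11,12}
'c' @ 1: {1,2,3,4,6,7,8,10,11,12,13}  [accepting]
'd' @ 2: {1,2,3,4,5,6,7,8,9,10,11,12}  [accepting]
'd' @ 3: {1,2,3,4,5,6,7,8,9,10,11,12}  [accepting]
'e' @ 4: {1,2,3,4,6,7,8,9,10,11,12}  [accepting]
'c' @ 5: {1,2,3,4,6,7,8,10,11,12,13}  [accepting]
end set {1,2,3,4,6,7,8,10,11,12,13} — state 1 in

Answer: ACCEPT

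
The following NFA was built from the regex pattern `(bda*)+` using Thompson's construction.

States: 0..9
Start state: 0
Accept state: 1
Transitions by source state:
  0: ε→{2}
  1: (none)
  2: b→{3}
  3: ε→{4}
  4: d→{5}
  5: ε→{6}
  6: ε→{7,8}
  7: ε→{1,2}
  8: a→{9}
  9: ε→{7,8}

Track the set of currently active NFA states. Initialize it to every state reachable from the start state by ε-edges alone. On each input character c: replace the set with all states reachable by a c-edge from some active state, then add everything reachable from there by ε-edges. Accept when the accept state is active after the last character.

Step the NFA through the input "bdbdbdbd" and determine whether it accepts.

Answer: ACCEPT

Steps:
start: ε-closure({0}) = {0,2}
'b' @ 1: {3,4}
'd' @ 2: {1,2,5,6,7,8}  (accept∈set)
'b' @ 3: {3,4}
'd' @ 4: {1,2,5,6,7,8}  (accept∈set)
'b' @ 5: {3,4}
'd' @ 6: {1,2,5,6,7,8}  (accept∈set)
'b' @ 7: {3,4}
'd' @ 8: {1,2,5,6,7,8}  (accept∈set)
after full input: {1,2,5,6,7,8}  (accept=1 in)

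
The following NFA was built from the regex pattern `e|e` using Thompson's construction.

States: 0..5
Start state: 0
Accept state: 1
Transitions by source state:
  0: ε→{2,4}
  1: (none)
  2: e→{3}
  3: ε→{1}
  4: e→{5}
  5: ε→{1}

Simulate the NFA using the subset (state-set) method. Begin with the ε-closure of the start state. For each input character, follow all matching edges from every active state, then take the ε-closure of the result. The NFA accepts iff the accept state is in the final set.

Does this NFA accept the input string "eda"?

start: ε-closure({0}) = {0,2,4}
'e' @ 1: {1,3,5}  [accepting]
'd' @ 2: {}  — no active states
rest 'a' ignored (set empty)
after full input: {}  (accept=1 not in)

Answer: REJECT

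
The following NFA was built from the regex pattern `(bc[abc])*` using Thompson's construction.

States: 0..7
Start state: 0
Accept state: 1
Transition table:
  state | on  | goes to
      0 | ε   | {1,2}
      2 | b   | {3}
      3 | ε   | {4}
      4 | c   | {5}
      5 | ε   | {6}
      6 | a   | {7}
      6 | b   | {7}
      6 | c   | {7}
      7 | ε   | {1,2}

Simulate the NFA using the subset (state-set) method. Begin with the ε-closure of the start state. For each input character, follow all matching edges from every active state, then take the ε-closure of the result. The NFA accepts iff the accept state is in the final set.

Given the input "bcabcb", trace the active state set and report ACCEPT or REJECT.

start: ε-closure({0}) = {0,1,2}
'b' @ 1: {3,4}
'c' @ 2: {5,6}
'a' @ 3: {1,2,7}  ✓accept
'b' @ 4: {3,4}
'c' @ 5: {5,6}
'b' @ 6: {1,2,7}  ✓accept
after full input: {1,2,7}  (accept=1 in)

Answer: ACCEPT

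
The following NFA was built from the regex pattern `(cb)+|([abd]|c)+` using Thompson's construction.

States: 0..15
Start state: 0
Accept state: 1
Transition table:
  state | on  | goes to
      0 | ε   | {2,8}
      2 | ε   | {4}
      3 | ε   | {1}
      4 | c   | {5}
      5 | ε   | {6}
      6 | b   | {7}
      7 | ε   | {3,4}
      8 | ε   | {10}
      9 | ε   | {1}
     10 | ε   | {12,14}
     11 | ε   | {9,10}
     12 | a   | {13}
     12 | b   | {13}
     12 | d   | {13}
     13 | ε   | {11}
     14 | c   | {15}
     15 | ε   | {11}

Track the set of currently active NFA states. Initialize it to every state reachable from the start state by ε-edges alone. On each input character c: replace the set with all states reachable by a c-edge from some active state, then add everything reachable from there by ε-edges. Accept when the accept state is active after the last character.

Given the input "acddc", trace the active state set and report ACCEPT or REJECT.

Answer: ACCEPT

Steps:
initial (ε-close {0}): {0,2,4,8,10,12,14}
'a' @ 1: {1,9,10,11,12,13,14}  [accepting]
'c' @ 2: {1,9,10,11,12,14,15}  [accepting]
'd' @ 3: {1,9,10,11,12,13,14}  [accepting]
'd' @ 4: {1,9,10,11,12,13,14}  [accepting]
'c' @ 5: {1,9,10,11,12,14,15}  [accepting]
end set {1,9,10,11,12,14,15} — state 1 in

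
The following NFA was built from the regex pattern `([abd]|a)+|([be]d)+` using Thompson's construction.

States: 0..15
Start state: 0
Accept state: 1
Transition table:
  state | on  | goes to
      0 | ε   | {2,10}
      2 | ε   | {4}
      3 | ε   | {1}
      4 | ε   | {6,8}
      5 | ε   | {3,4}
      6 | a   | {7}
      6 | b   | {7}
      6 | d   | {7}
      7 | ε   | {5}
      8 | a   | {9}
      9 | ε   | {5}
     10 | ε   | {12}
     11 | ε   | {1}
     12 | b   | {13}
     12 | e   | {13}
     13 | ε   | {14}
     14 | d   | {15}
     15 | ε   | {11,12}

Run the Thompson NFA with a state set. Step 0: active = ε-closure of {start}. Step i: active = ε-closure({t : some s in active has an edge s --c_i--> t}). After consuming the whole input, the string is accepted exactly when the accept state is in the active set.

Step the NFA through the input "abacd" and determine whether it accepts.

start: ε-closure({0}) = {0,2,4,6,8,10,12}
'a' @ 1: {1,3,4,5,6,7,8,9}  [accepting]
'b' @ 2: {1,3,4,5,6,7,8}  [accepting]
'a' @ 3: {1,3,4,5,6,7,8,9}  [accepting]
'c' @ 4: {}  — state set empty
rest 'd' ignored (set empty)
end set {} — state 1 not in

Answer: REJECT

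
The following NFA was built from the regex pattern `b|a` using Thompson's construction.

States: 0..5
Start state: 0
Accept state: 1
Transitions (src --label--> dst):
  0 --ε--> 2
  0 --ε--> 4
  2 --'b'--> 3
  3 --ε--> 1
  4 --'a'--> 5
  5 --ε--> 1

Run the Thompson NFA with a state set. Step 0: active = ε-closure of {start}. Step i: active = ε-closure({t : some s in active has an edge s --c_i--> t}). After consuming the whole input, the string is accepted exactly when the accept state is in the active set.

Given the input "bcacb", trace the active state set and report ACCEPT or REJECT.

Answer: REJECT

Steps:
S₀ = ε-closure({0}) = {0,2,4}
'b' @ 1: {1,3}  [accepting]
'c' @ 2: {}  — dead — no transitions
rest 'acb' ignored (set empty)
end set {} — state 1 not in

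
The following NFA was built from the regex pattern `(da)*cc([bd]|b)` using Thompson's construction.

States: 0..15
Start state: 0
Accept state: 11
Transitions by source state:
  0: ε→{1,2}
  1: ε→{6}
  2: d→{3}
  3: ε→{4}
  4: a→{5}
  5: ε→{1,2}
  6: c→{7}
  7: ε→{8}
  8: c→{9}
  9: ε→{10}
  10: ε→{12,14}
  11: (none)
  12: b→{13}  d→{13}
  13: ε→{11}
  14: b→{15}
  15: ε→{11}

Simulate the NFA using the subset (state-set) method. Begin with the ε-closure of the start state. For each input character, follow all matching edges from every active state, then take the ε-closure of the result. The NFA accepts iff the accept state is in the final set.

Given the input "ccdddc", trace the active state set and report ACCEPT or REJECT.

initial (ε-close {0}): {0,1,2,6}
'c' @ 1: {7,8}
'c' @ 2: {9,10,12,14}
'd' @ 3: {11,13}  (accept∈set)
'd' @ 4: {}  — dead — no transitions
rest 'dc' ignored (set empty)
final: {}; accept 11 not in set

Answer: REJECT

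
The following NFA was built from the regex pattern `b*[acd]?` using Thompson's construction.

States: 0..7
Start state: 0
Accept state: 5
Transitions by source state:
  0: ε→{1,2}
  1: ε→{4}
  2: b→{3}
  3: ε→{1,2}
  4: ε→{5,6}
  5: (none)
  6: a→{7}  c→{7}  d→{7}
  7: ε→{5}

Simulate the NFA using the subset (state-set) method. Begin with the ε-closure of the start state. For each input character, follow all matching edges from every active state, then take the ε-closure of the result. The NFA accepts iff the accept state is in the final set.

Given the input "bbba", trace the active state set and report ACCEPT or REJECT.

Answer: ACCEPT

Derivation:
initial (ε-close {0}): {0,1,2,4,5,6}
'b' @ 1: {1,2,3,4,5,6}  [accepting]
'b' @ 2: {1,2,3,4,5,6}  [accepting]
'b' @ 3: {1,2,3,4,5,6}  [accepting]
'a' @ 4: {5,7}  [accepting]
final: {5,7}; accept 5 in set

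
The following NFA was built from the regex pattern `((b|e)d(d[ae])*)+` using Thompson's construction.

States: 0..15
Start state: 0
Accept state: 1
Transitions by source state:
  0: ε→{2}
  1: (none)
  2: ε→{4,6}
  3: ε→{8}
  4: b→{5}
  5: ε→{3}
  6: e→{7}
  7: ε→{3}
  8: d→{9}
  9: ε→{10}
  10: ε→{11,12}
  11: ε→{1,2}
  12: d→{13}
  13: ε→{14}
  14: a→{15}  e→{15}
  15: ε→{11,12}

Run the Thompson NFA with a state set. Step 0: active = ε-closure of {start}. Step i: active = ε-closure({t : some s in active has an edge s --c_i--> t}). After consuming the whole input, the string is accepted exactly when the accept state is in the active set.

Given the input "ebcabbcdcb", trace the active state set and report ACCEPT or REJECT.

Answer: REJECT

Trace:
start: ε-closure({0}) = {0,2,4,6}
'e' @ 1: {3,7,8}
'b' @ 2: {}  — state set empty
rest 'cabbcdcb' ignored (set empty)
end set {} — state 1 not in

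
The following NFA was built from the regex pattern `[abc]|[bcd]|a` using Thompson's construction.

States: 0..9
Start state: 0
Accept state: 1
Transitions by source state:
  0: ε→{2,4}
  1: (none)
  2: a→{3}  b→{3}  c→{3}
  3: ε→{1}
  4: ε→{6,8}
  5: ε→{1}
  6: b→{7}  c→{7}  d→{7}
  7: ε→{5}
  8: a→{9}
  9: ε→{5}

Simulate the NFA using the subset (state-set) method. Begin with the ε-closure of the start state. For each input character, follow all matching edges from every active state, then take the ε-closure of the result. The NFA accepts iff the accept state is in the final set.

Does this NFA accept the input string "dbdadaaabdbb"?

start: ε-closure({0}) = {0,2,4,6,8}
'd' @ 1: {1,5,7}  (accept∈set)
'b' @ 2: {}  — no active states
rest 'dadaaabdbb' ignored (set empty)
final: {}; accept 1 not in set

Answer: REJECT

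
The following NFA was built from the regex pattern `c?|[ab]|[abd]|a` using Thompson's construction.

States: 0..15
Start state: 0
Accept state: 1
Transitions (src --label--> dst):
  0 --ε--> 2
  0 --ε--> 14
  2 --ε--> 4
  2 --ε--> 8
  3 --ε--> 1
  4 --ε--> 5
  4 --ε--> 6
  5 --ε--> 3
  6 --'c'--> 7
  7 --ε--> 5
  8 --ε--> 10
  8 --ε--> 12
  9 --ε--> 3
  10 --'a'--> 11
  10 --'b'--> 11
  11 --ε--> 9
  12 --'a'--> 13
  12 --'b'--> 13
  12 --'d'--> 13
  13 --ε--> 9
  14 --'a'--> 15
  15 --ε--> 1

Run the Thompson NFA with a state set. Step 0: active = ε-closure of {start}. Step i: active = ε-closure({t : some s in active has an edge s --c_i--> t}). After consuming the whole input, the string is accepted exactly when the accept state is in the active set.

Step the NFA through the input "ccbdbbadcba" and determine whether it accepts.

start: ε-closure({0}) = {0,1,2,3,4,5,6,8,10,12,14}
'c' @ 1: {1,3,5,7}  [accepting]
'c' @ 2: {}  — state set empty
rest 'bdbbadcba' ignored (set empty)
after full input: {}  (accept=1 not in)

Answer: REJECT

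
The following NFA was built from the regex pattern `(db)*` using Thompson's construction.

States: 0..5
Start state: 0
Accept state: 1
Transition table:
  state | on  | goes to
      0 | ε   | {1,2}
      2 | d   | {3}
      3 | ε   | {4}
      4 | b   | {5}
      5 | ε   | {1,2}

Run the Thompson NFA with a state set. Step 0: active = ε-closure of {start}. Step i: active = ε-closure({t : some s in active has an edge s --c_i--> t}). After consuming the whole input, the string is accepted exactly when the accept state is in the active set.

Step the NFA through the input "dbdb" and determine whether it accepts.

Answer: ACCEPT

Trace:
initial (ε-close {0}): {0,1,2}
'd' @ 1: {3,4}
'b' @ 2: {1,2,5}  (accept∈set)
'd' @ 3: {3,4}
'b' @ 4: {1,2,5}  (accept∈set)
after full input: {1,2,5}  (accept=1 in)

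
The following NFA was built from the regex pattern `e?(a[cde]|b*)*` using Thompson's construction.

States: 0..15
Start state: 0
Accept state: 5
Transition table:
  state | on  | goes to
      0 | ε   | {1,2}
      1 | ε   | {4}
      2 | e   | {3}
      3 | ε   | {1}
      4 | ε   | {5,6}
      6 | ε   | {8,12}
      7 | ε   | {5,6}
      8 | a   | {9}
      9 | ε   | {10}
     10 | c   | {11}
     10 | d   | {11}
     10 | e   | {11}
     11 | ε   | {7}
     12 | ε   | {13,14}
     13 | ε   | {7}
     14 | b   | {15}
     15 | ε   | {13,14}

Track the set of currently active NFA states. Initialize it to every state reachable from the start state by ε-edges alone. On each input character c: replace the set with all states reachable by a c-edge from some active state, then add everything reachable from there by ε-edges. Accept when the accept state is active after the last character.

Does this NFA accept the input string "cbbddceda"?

initial (ε-close {0}): {0,1,2,4,5,6,7,8,12,13,14}
'c' @ 1: {}  — no active states
rest 'bbddceda' ignored (set empty)
end set {} — state 5 not in

Answer: REJECT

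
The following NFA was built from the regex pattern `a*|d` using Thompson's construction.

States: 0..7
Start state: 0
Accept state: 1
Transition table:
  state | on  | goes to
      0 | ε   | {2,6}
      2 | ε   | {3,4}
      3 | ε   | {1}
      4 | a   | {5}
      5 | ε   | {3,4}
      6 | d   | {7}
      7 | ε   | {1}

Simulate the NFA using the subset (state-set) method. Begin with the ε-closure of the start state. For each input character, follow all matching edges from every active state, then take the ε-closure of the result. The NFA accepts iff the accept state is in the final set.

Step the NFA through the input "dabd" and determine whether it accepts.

start: ε-closure({0}) = {0,1,2,3,4,6}
'd' @ 1: {1,7}  ✓accept
'a' @ 2: {}  — state set empty
rest 'bd' ignored (set empty)
end set {} — state 1 not in

Answer: REJECT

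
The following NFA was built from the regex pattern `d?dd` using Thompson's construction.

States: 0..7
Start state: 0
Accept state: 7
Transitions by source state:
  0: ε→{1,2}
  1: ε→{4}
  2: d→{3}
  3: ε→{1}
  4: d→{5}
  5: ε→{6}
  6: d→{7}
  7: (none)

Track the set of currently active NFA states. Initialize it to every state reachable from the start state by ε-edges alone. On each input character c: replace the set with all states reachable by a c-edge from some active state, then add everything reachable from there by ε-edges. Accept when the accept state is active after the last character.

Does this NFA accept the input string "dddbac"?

Answer: REJECT

Trace:
initial (ε-close {0}): {0,1,2,4}
'd' @ 1: {1,3,4,5,6}
'd' @ 2: {5,6,7}  [accepting]
'd' @ 3: {7}  [accepting]
'b' @ 4: {}  — no active states
rest 'ac' ignored (set empty)
final: {}; accept 7 not in set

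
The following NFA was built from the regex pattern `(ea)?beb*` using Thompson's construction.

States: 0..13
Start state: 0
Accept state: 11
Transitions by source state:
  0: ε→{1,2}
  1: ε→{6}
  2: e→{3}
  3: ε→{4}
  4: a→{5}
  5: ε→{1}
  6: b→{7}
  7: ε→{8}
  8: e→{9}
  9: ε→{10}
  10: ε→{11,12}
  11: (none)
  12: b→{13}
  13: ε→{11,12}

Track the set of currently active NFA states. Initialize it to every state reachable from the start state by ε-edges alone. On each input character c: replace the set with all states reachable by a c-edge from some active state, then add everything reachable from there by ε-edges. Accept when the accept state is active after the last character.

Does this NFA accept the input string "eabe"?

initial (ε-close {0}): {0,1,2,6}
'e' @ 1: {3,4}
'a' @ 2: {1,5,6}
'b' @ 3: {7,8}
'e' @ 4: {9,10,11,12}  ✓accept
after full input: {9,10,11,12}  (accept=11 in)

Answer: ACCEPT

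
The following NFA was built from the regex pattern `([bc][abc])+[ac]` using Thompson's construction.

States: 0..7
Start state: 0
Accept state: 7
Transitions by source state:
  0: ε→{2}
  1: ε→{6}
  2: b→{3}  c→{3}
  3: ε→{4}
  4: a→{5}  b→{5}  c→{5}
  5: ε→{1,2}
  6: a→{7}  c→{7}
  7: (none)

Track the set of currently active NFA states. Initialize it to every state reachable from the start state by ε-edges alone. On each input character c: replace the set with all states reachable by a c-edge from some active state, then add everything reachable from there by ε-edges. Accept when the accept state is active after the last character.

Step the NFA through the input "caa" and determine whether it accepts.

Answer: ACCEPT

Derivation:
start: ε-closure({0}) = {0,2}
'c' @ 1: {3,4}
'a' @ 2: {1,2,5,6}
'a' @ 3: {7}  (accept∈set)
end set {7} — state 7 in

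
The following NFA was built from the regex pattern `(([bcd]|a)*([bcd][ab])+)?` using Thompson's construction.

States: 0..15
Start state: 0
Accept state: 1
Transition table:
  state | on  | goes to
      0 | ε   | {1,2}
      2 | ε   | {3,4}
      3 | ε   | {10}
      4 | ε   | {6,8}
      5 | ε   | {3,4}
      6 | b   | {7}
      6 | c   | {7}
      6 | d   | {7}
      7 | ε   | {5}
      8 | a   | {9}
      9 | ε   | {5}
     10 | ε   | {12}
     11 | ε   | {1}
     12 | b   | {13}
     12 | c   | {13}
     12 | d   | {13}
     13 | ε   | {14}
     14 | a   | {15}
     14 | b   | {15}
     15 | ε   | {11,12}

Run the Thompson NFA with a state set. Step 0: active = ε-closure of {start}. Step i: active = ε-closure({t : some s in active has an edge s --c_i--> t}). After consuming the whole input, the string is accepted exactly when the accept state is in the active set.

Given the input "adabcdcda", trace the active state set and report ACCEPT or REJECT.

S₀ = ε-closure({0}) = {0,1,2,3,4,6,8,10,12}
'a' @ 1: {3,4,5,6,8,9,10,12}
'd' @ 2: {3,4,5,6,7,8,10,12,13,14}
'a' @ 3: {1,3,4,5,6,8,9,10,11,12,15}  [accepting]
'b' @ 4: {3,4,5,6,7,8,10,12,13,14}
'c' @ 5: {3,4,5,6,7,8,10,12,13,14}
'd' @ 6: {3,4,5,6,7,8,10,12,13,14}
'c' @ 7: {3,4,5,6,7,8,10,12,13,14}
'd' @ 8: {3,4,5,6,7,8,10,12,13,14}
'a' @ 9: {1,3,4,5,6,8,9,10,11,12,15}  [accepting]
end set {1,3,4,5,6,8,9,10,11,12,15} — state 1 in

Answer: ACCEPT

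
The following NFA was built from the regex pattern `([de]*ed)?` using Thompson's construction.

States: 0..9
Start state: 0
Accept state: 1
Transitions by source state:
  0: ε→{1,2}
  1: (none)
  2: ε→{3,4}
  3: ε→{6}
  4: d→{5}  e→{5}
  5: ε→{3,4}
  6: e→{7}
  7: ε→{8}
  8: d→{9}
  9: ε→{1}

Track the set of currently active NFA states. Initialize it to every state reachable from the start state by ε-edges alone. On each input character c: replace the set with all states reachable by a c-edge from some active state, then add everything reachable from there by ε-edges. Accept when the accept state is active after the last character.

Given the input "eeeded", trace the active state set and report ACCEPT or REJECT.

Answer: ACCEPT

Steps:
start: ε-closure({0}) = {0,1,2,3,4,6}
'e' @ 1: {3,4,5,6,7,8}
'e' @ 2: {3,4,5,6,7,8}
'e' @ 3: {3,4,5,6,7,8}
'd' @ 4: {1,3,4,5,6,9}  [accepting]
'e' @ 5: {3,4,5,6,7,8}
'd' @ 6: {1,3,4,5,6,9}  [accepting]
final: {1,3,4,5,6,9}; accept 1 in set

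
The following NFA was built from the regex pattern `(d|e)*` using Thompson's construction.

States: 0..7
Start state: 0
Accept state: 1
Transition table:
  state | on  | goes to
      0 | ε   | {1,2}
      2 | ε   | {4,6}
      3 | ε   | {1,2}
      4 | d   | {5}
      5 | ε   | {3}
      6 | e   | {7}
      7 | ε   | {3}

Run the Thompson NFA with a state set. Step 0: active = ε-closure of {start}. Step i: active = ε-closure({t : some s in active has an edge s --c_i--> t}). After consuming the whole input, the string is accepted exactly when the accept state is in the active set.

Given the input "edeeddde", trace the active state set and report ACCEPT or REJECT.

Answer: ACCEPT

Derivation:
initial (ε-close {0}): {0,1,2,4,6}
'e' @ 1: {1,2,3,4,6,7}  [accepting]
'd' @ 2: {1,2,3,4,5,6}  [accepting]
'e' @ 3: {1,2,3,4,6,7}  [accepting]
'e' @ 4: {1,2,3,4,6,7}  [accepting]
'd' @ 5: {1,2,3,4,5,6}  [accepting]
'd' @ 6: {1,2,3,4,5,6}  [accepting]
'd' @ 7: {1,2,3,4,5,6}  [accepting]
'e' @ 8: {1,2,3,4,6,7}  [accepting]
final: {1,2,3,4,6,7}; accept 1 in set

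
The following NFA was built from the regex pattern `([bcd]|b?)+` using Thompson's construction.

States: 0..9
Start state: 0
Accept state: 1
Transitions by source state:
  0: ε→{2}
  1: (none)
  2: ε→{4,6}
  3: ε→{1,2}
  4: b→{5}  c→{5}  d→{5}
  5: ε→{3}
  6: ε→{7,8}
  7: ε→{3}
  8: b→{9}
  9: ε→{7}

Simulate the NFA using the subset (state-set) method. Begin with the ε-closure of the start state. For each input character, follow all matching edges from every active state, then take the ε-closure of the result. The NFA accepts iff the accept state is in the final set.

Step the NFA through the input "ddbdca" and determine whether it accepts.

Answer: REJECT

Steps:
initial (ε-close {0}): {0,1,2,3,4,6,7,8}
'd' @ 1: {1,2,3,4,5,6,7,8}  (accept∈set)
'd' @ 2: {1,2,3,4,5,6,7,8}  (accept∈set)
'b' @ 3: {1,2,3,4,5,6,7,8,9}  (accept∈set)
'd' @ 4: {1,2,3,4,5,6,7,8}  (accept∈set)
'c' @ 5: {1,2,3,4,5,6,7,8}  (accept∈set)
'a' @ 6: {}  — state set empty
final: {}; accept 1 not in set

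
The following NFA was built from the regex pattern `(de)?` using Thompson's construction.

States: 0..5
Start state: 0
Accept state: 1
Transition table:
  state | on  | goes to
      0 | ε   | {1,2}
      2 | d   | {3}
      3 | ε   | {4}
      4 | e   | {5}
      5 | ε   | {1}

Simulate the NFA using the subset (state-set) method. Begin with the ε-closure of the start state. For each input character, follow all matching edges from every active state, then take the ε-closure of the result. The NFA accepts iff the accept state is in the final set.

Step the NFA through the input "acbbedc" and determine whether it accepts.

Answer: REJECT

Steps:
initial (ε-close {0}): {0,1,2}
'a' @ 1: {}  — dead — no transitions
rest 'cbbedc' ignored (set empty)
after full input: {}  (accept=1 not in)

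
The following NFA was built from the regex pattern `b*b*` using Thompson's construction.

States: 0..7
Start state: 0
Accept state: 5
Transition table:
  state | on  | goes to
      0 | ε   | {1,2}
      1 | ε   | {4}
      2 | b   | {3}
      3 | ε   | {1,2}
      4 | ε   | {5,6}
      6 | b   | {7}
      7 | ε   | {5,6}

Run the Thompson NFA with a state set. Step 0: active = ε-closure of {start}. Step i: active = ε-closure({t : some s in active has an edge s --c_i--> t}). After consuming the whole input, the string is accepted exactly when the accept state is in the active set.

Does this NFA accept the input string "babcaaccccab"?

start: ε-closure({0}) = {0,1,2,4,5,6}
'b' @ 1: {1,2,3,4,5,6,7}  [accepting]
'a' @ 2: {}  — dead — no transitions
rest 'bcaaccccab' ignored (set empty)
final: {}; accept 5 not in set

Answer: REJECT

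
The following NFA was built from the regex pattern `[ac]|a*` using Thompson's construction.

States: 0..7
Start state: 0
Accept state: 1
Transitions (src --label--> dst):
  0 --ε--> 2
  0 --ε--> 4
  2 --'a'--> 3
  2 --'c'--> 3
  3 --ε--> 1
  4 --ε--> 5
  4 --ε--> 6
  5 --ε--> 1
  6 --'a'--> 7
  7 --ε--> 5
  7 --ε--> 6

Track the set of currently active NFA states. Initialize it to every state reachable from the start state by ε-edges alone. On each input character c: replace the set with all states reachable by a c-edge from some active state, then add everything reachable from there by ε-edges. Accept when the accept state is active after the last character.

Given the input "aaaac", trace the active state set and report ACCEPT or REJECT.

start: ε-closure({0}) = {0,1,2,4,5,6}
'a' @ 1: {1,3,5,6,7}  (accept∈set)
'a' @ 2: {1,5,6,7}  (accept∈set)
'a' @ 3: {1,5,6,7}  (accept∈set)
'a' @ 4: {1,5,6,7}  (accept∈set)
'c' @ 5: {}  — dead — no transitions
final: {}; accept 1 not in set

Answer: REJECT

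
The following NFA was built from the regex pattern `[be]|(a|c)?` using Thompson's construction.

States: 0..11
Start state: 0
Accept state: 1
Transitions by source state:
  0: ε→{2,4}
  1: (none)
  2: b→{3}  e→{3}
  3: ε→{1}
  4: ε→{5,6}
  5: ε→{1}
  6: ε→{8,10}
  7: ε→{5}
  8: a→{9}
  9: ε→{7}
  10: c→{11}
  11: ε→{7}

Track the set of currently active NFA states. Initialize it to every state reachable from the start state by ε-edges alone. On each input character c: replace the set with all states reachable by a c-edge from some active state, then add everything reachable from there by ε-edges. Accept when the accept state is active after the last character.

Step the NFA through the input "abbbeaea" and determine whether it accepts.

start: ε-closure({0}) = {0,1,2,4,5,6,8,10}
'a' @ 1: {1,5,7,9}  [accepting]
'b' @ 2: {}  — dead — no transitions
rest 'bbeaea' ignored (set empty)
final: {}; accept 1 not in set

Answer: REJECT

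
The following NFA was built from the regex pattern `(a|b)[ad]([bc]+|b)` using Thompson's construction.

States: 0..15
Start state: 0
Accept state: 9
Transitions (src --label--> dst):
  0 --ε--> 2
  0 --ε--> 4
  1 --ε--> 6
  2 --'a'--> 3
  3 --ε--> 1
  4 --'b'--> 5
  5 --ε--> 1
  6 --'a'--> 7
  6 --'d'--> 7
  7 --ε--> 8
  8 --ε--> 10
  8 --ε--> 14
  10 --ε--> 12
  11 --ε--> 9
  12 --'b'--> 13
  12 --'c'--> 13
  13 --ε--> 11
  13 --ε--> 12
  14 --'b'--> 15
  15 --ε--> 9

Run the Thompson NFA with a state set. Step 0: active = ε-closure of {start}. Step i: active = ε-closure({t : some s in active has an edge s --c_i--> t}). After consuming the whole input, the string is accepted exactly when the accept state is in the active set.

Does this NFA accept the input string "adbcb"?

S₀ = ε-closure({0}) = {0,2,4}
'a' @ 1: {1,3,6}
'd' @ 2: {7,8,10,12,14}
'b' @ 3: {9,11,12,13,15}  (accept∈set)
'c' @ 4: {9,11,12,13}  (accept∈set)
'b' @ 5: {9,11,12,13}  (accept∈set)
end set {9,11,12,13} — state 9 in

Answer: ACCEPT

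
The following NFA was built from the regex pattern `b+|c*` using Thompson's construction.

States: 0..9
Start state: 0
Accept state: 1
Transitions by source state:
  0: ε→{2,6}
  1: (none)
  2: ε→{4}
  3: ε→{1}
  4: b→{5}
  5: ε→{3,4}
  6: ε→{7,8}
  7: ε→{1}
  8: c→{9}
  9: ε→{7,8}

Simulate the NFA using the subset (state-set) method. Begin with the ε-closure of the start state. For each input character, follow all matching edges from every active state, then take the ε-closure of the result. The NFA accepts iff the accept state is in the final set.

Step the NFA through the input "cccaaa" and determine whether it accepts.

Answer: REJECT

Derivation:
initial (ε-close {0}): {0,1,2,4,6,7,8}
'c' @ 1: {1,7,8,9}  ✓accept
'c' @ 2: {1,7,8,9}  ✓accept
'c' @ 3: {1,7,8,9}  ✓accept
'a' @ 4: {}  — state set empty
rest 'aa' ignored (set empty)
end set {} — state 1 not in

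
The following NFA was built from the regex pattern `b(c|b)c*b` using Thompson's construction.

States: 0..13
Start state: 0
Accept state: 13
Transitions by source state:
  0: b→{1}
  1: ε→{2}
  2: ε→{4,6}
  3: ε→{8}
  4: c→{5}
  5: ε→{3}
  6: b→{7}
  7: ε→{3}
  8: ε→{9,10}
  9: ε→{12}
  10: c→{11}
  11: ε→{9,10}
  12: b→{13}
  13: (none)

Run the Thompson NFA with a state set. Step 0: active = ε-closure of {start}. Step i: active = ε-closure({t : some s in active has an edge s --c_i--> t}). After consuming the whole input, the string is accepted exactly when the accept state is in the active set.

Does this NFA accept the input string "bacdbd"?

start: ε-closure({0}) = {0}
'b' @ 1: {1,2,4,6}
'a' @ 2: {}  — state set empty
rest 'cdbd' ignored (set empty)
end set {} — state 13 not in

Answer: REJECT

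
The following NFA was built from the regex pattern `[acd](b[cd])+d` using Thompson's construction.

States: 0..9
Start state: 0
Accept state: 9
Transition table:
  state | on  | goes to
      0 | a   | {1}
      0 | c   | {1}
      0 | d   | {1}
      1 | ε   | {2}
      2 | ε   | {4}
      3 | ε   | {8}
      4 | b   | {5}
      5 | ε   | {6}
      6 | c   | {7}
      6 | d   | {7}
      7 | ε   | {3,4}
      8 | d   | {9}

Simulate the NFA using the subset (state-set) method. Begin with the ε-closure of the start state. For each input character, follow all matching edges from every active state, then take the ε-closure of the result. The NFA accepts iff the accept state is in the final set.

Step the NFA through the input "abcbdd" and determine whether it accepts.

Answer: ACCEPT

Steps:
S₀ = ε-closure({0}) = {0}
'a' @ 1: {1,2,4}
'b' @ 2: {5,6}
'c' @ 3: {3,4,7,8}
'b' @ 4: {5,6}
'd' @ 5: {3,4,7,8}
'd' @ 6: {9}  [accepting]
after full input: {9}  (accept=9 in)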